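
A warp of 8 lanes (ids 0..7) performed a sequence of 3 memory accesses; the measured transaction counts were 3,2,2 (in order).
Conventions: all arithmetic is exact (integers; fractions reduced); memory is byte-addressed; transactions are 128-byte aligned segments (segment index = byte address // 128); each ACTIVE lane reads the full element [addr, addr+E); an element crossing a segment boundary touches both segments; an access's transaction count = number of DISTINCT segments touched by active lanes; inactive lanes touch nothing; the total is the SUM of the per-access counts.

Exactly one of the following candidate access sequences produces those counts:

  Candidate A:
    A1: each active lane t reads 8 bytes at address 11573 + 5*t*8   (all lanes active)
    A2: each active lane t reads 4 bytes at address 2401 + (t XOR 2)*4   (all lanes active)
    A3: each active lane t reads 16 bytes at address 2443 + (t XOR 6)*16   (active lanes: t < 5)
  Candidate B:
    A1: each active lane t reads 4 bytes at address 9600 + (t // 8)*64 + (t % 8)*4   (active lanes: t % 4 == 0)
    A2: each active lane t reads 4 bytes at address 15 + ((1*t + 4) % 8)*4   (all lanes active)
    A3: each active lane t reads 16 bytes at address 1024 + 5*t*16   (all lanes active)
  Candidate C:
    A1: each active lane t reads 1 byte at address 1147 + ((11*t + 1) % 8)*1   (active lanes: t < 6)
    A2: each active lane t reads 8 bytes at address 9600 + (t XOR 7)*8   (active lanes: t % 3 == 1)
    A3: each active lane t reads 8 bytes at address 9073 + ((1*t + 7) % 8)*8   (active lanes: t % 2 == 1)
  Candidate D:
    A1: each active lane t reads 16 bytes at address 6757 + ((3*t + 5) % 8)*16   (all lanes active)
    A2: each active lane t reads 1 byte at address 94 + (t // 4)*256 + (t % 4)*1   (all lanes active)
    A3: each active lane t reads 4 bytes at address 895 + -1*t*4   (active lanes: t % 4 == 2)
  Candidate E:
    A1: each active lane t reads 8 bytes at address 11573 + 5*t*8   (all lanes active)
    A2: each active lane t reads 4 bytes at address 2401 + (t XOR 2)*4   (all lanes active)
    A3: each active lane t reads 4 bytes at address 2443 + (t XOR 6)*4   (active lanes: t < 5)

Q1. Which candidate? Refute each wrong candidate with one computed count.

B: A1 gives 1 transaction, not 3
C: A1 gives 2 transactions, not 3
D: A1 gives 2 transactions, not 3
E: A3 gives 1 transaction, not 2
A: all counts match (3,2,2)

Answer: A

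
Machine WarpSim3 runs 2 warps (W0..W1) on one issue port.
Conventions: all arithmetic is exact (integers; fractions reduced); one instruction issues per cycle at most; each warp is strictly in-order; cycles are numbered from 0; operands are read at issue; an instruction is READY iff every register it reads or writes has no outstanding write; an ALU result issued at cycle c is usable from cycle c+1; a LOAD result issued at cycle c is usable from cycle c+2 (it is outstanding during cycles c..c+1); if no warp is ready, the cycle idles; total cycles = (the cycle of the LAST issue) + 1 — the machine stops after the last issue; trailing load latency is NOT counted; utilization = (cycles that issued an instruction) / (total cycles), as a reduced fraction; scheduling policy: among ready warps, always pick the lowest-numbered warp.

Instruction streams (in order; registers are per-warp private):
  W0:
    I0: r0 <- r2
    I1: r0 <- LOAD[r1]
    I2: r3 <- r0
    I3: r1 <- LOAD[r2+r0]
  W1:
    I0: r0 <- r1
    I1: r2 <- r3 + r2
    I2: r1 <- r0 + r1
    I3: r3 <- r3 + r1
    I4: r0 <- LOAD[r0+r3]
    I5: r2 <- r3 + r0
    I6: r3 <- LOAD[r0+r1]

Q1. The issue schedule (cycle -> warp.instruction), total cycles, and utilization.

cycle 0: W0.I0
cycle 1: W0.I1
cycle 2: W1.I0
cycle 3: W0.I2
cycle 4: W0.I3
cycle 5: W1.I1
cycle 6: W1.I2
cycle 7: W1.I3
cycle 8: W1.I4
cycle 9: idle
cycle 10: W1.I5
cycle 11: W1.I6

Answer: 12 cycles, utilization 11/12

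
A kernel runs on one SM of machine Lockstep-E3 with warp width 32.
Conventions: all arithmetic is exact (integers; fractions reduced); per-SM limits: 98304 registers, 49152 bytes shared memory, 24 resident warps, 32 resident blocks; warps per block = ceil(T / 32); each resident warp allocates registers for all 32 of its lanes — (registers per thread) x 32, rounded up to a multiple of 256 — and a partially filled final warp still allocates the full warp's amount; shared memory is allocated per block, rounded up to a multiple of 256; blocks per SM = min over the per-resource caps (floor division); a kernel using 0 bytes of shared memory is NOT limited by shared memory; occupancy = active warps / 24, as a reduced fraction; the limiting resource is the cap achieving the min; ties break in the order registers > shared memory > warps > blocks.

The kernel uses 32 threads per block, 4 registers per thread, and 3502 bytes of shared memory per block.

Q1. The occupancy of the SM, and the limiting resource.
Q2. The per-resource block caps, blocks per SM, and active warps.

Answer: occupancy 13/24, limited by shared memory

registers: 384 blocks
shared memory: 13 blocks
warps: 24 blocks
blocks: 32 blocks

Answer: 13 blocks, 13 active warps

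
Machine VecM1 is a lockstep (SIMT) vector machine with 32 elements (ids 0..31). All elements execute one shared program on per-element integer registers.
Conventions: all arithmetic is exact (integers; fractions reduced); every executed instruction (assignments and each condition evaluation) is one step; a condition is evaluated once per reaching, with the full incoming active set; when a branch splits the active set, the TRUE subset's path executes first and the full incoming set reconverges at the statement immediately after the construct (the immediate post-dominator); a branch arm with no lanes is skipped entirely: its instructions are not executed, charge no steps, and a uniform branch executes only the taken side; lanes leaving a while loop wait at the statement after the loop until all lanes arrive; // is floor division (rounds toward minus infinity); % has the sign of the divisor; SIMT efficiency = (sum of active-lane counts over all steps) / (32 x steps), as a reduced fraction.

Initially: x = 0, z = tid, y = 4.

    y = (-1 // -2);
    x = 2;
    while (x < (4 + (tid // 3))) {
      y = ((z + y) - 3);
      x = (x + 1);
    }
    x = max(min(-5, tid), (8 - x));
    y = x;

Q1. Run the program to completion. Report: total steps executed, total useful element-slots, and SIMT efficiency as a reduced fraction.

Answer: 41 steps, 817 useful, 817/1312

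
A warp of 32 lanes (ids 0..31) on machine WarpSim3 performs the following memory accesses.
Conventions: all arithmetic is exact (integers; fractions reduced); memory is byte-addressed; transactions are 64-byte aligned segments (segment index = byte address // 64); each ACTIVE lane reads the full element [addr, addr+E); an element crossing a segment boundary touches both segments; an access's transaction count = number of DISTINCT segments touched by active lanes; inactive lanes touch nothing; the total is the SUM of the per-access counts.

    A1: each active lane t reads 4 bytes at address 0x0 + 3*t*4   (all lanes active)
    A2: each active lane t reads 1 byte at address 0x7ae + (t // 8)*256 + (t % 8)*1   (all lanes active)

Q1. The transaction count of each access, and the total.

A1: 6 transactions
A2: 4 transactions

Answer: 6,4; total 10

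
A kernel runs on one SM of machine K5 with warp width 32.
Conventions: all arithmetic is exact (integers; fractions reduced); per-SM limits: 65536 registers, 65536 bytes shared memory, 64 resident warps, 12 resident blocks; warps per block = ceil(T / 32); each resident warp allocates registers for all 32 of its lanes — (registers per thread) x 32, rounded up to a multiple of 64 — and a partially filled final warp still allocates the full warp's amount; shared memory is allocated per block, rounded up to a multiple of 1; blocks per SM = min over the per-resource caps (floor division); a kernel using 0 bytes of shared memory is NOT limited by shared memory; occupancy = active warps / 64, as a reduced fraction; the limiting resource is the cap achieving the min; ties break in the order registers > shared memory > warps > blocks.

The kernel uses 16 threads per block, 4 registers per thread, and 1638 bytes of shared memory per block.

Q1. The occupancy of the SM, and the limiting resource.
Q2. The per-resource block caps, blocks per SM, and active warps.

Answer: occupancy 3/16, limited by blocks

registers: 512 blocks
shared memory: 40 blocks
warps: 64 blocks
blocks: 12 blocks

Answer: 12 blocks, 12 active warps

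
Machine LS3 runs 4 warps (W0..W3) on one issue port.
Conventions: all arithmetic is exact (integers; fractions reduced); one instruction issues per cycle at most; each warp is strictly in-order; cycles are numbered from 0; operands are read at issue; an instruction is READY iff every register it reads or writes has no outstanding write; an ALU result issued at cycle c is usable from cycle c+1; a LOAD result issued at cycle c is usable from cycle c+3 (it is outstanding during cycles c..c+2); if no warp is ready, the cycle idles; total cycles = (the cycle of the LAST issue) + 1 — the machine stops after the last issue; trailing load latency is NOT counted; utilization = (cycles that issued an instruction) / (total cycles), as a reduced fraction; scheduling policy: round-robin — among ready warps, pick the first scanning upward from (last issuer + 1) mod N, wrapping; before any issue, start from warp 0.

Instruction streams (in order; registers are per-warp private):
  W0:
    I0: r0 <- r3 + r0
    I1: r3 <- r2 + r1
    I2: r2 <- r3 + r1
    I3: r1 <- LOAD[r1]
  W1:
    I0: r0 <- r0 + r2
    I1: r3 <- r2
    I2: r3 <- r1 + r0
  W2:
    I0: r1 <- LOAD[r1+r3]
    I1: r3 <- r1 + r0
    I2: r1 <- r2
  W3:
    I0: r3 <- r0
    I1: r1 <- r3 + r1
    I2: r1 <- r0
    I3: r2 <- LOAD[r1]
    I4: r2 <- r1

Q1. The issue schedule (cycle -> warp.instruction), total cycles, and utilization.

cycle 0: W0.I0
cycle 1: W1.I0
cycle 2: W2.I0
cycle 3: W3.I0
cycle 4: W0.I1
cycle 5: W1.I1
cycle 6: W2.I1
cycle 7: W3.I1
cycle 8: W0.I2
cycle 9: W1.I2
cycle 10: W2.I2
cycle 11: W3.I2
cycle 12: W0.I3
cycle 13: W3.I3
cycle 14: idle
cycle 15: idle
cycle 16: W3.I4

Answer: 17 cycles, utilization 15/17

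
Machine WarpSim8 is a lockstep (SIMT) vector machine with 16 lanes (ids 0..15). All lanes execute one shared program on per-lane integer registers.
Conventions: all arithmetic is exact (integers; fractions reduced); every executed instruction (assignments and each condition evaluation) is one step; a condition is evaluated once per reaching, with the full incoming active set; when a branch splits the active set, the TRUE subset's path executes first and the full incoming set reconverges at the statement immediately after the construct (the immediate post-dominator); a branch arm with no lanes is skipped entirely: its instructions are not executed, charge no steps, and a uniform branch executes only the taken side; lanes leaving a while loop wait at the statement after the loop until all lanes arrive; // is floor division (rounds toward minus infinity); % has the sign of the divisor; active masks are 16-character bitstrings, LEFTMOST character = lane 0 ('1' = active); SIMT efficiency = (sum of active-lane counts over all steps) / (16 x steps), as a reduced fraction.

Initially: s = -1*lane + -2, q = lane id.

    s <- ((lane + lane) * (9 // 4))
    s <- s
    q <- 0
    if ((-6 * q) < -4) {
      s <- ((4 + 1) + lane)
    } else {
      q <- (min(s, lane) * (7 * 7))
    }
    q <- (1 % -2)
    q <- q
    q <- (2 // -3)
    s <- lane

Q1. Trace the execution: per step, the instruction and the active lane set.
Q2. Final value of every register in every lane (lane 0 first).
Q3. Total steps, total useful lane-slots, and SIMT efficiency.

step 0: s <- ((lane + lane) * (9 // 4)) 1111111111111111
step 1: s <- s                       1111111111111111
step 2: q <- 0                       1111111111111111
step 3: eval ((-6 * q) < -4)         1111111111111111
step 4: q <- (min(s, lane) * (7 * 7)) 1111111111111111
step 5: q <- (1 % -2)                1111111111111111
step 6: q <- q                       1111111111111111
step 7: q <- (2 // -3)               1111111111111111
step 8: s <- lane                    1111111111111111

Answer: 9 steps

s: 0,1,2,3,4,5,6,7,8,9,10,11,12,13,14,15
q: -1,-1,-1,-1,-1,-1,-1,-1,-1,-1,-1,-1,-1,-1,-1,-1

steps = 9; useful = 144; efficiency = 144/144 = 1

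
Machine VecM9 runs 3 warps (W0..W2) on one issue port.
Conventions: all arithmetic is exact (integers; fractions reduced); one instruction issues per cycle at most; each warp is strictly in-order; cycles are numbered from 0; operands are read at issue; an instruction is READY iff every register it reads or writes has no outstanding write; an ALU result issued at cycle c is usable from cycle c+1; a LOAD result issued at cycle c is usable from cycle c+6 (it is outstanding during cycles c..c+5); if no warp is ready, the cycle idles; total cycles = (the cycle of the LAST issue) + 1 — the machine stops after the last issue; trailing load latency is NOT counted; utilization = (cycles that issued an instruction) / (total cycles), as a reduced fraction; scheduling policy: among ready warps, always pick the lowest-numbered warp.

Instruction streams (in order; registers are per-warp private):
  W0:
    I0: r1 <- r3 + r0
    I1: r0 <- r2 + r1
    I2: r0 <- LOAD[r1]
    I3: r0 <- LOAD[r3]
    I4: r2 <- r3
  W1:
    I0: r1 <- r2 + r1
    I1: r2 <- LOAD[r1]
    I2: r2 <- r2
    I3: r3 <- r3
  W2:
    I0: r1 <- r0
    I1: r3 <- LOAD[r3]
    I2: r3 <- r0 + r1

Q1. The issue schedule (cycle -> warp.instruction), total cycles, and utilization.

cycle 0: W0.I0
cycle 1: W0.I1
cycle 2: W0.I2
cycle 3: W1.I0
cycle 4: W1.I1
cycle 5: W2.I0
cycle 6: W2.I1
cycle 7: idle
cycle 8: W0.I3
cycle 9: W0.I4
cycle 10: W1.I2
cycle 11: W1.I3
cycle 12: W2.I2

Answer: 13 cycles, utilization 12/13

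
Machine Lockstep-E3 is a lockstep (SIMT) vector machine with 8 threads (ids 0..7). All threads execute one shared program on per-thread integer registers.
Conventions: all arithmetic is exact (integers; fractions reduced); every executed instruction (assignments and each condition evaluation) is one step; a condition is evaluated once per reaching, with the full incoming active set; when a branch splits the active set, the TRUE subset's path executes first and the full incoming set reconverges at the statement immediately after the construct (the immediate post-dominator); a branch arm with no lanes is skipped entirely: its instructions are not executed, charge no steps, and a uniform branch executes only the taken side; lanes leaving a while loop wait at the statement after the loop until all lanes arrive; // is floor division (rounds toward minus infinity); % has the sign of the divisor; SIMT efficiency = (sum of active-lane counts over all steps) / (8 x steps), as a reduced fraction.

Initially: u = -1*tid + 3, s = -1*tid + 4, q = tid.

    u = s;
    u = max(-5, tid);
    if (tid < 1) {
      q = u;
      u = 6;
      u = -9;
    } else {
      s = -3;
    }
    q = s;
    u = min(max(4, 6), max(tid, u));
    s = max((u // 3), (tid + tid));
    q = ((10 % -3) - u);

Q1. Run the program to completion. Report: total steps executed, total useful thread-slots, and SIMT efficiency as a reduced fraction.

Answer: 11 steps, 66 useful, 3/4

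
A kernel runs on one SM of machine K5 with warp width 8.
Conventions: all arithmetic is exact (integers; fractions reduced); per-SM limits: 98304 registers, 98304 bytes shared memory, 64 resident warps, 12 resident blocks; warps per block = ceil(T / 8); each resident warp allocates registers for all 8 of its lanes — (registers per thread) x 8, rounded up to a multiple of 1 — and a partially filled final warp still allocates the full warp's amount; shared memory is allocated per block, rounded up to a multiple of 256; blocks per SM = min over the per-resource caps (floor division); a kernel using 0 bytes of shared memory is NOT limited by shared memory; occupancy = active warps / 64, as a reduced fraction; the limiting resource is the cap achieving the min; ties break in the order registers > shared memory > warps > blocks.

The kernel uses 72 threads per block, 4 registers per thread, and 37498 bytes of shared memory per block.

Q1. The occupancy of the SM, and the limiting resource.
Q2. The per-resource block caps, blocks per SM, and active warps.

Answer: occupancy 9/32, limited by shared memory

registers: 341 blocks
shared memory: 2 blocks
warps: 7 blocks
blocks: 12 blocks

Answer: 2 blocks, 18 active warps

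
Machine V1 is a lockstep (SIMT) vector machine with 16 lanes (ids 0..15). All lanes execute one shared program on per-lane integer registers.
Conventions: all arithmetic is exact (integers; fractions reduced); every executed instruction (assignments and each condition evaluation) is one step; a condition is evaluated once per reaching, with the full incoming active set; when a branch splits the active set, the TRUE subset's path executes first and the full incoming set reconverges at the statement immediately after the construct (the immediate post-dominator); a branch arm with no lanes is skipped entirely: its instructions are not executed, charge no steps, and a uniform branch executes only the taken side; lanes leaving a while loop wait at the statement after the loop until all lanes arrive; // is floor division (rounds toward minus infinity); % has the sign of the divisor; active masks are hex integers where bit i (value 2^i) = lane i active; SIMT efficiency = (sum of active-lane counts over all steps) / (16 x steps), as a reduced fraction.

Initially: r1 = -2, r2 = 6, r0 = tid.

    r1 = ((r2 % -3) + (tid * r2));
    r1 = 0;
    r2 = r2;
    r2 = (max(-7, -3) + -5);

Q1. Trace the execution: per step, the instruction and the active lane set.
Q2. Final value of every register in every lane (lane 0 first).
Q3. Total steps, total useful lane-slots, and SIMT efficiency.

step 0: r1 <- ((r2 % -3) + (tid * r2)) 0xffff
step 1: r1 <- 0                      0xffff
step 2: r2 <- r2                     0xffff
step 3: r2 <- (max(-7, -3) + -5)     0xffff

Answer: 4 steps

r1: 0,0,0,0,0,0,0,0,0,0,0,0,0,0,0,0
r2: -8,-8,-8,-8,-8,-8,-8,-8,-8,-8,-8,-8,-8,-8,-8,-8
r0: 0,1,2,3,4,5,6,7,8,9,10,11,12,13,14,15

steps = 4; useful = 64; efficiency = 64/64 = 1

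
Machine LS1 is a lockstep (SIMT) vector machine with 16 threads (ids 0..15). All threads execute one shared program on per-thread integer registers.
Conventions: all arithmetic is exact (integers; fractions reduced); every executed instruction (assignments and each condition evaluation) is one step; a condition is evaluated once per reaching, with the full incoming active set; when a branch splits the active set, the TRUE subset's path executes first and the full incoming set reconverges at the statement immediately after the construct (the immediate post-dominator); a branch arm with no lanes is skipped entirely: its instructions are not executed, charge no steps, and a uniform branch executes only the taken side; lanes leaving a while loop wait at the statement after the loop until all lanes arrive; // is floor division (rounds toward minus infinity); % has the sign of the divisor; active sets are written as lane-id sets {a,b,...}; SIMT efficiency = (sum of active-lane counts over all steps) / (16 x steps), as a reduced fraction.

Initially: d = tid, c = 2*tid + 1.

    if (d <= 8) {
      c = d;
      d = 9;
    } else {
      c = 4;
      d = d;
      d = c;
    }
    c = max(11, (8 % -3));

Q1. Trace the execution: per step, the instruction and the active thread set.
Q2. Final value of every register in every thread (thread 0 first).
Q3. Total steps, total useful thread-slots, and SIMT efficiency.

step 0: eval (d <= 8)                {0,1,2,3,4,5,6,7,8,9,10,11,12,13,14,15}
step 1: c <- d                       {0,1,2,3,4,5,6,7,8}
step 2: d <- 9                       {0,1,2,3,4,5,6,7,8}
step 3: c <- 4                       {9,10,11,12,13,14,15}
step 4: d <- d                       {9,10,11,12,13,14,15}
step 5: d <- c                       {9,10,11,12,13,14,15}
step 6: c <- max(11, (8 % -3))       {0,1,2,3,4,5,6,7,8,9,10,11,12,13,14,15}

Answer: 7 steps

d: 9,9,9,9,9,9,9,9,9,4,4,4,4,4,4,4
c: 11,11,11,11,11,11,11,11,11,11,11,11,11,11,11,11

steps = 7; useful = 71; efficiency = 71/112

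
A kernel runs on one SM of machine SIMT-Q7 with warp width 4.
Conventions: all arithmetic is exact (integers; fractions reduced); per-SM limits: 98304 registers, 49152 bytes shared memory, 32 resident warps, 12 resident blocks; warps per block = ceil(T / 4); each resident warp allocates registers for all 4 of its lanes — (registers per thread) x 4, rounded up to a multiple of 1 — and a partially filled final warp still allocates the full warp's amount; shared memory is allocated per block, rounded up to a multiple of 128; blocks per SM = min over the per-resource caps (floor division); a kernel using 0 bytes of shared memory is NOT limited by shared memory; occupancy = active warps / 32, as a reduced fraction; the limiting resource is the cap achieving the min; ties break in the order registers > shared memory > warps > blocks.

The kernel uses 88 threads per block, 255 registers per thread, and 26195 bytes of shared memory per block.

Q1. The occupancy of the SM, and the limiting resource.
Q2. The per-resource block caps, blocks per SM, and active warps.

Answer: occupancy 11/16, limited by shared memory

registers: 4 blocks
shared memory: 1 block
warps: 1 block
blocks: 12 blocks

Answer: 1 block, 22 active warps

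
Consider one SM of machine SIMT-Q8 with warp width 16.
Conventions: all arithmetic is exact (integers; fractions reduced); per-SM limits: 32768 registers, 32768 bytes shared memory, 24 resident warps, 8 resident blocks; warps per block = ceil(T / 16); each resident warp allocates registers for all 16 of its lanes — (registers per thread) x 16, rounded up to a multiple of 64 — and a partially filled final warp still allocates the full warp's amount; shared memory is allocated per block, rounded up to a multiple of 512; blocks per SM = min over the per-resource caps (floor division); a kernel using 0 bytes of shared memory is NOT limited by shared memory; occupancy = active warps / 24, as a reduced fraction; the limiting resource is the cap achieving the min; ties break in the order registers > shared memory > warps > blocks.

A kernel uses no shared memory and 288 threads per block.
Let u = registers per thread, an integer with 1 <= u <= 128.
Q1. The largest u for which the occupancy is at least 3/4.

Answer: u = 112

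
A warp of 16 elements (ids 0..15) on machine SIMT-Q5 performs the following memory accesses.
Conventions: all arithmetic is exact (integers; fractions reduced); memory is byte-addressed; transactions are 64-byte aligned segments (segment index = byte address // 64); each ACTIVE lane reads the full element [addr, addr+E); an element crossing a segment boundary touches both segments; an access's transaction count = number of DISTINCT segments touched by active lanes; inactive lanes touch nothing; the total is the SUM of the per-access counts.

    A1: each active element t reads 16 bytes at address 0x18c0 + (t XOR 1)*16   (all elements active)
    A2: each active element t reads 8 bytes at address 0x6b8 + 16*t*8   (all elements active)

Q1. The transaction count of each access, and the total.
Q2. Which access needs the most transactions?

A1: 4 transactions
A2: 16 transactions

Answer: 4,16; total 20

Answer: A2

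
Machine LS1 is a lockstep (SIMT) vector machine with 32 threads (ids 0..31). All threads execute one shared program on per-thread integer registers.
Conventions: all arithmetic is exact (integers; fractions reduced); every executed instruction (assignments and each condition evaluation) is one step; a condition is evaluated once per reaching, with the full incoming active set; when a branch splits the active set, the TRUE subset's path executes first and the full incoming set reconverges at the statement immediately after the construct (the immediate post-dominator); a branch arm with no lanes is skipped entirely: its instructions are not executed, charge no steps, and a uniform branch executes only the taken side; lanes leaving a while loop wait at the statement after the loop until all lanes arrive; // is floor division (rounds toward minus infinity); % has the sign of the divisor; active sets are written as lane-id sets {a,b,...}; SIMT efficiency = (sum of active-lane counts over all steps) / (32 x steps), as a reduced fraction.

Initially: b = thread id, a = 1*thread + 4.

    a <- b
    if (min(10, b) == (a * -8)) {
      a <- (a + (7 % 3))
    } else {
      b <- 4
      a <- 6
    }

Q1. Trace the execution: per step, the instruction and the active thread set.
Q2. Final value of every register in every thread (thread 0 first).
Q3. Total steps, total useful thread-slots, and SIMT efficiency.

step 0: a <- b                       {0,1,2,3,4,5,6,7,8,9,10,11,12,13,14,15,16,17,18,19,20,21,22,23,24,25,26,27,28,29,30,31}
step 1: eval (min(10, b) == (a * -8)) {0,1,2,3,4,5,6,7,8,9,10,11,12,13,14,15,16,17,18,19,20,21,22,23,24,25,26,27,28,29,30,31}
step 2: a <- (a + (7 % 3))           {0}
step 3: b <- 4                       {1,2,3,4,5,6,7,8,9,10,11,12,13,14,15,16,17,18,19,20,21,22,23,24,25,26,27,28,29,30,31}
step 4: a <- 6                       {1,2,3,4,5,6,7,8,9,10,11,12,13,14,15,16,17,18,19,20,21,22,23,24,25,26,27,28,29,30,31}

Answer: 5 steps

b: 0,4,4,4,4,4,4,4,4,4,4,4,4,4,4,4,4,4,4,4,4,4,4,4,4,4,4,4,4,4,4,4
a: 1,6,6,6,6,6,6,6,6,6,6,6,6,6,6,6,6,6,6,6,6,6,6,6,6,6,6,6,6,6,6,6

steps = 5; useful = 127; efficiency = 127/160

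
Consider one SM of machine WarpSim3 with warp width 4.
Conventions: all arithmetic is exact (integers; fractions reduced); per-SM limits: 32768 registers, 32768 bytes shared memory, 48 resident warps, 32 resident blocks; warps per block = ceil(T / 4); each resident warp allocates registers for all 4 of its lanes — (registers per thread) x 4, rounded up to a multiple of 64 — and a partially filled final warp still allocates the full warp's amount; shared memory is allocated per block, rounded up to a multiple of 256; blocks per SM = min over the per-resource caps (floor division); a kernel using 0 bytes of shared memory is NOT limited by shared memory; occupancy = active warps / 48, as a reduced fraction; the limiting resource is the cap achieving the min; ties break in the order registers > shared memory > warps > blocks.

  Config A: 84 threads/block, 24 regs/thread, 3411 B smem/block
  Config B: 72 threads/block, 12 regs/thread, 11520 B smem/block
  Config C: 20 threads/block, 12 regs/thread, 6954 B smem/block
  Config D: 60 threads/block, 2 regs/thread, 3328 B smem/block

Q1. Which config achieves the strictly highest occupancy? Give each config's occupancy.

occupancies: A 7/8, B 3/4, C 5/12, D 15/16

Answer: D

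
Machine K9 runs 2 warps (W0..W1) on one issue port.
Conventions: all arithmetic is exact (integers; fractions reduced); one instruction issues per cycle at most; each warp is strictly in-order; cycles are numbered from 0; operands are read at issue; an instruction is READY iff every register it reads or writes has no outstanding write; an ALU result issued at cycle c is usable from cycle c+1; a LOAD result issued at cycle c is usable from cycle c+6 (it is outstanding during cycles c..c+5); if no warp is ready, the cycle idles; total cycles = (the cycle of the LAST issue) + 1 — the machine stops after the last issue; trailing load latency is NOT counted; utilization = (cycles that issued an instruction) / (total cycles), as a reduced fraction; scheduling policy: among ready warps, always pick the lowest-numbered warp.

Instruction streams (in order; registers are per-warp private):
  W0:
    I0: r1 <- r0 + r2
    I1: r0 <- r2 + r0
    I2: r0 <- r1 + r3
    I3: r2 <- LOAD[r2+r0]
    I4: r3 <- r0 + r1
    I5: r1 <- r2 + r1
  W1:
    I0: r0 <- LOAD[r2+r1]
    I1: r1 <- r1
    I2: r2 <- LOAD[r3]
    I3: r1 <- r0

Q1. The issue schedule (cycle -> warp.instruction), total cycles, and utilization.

cycle 0: W0.I0
cycle 1: W0.I1
cycle 2: W0.I2
cycle 3: W0.I3
cycle 4: W0.I4
cycle 5: W1.I0
cycle 6: W1.I1
cycle 7: W1.I2
cycle 8: idle
cycle 9: W0.I5
cycle 10: idle
cycle 11: W1.I3

Answer: 12 cycles, utilization 5/6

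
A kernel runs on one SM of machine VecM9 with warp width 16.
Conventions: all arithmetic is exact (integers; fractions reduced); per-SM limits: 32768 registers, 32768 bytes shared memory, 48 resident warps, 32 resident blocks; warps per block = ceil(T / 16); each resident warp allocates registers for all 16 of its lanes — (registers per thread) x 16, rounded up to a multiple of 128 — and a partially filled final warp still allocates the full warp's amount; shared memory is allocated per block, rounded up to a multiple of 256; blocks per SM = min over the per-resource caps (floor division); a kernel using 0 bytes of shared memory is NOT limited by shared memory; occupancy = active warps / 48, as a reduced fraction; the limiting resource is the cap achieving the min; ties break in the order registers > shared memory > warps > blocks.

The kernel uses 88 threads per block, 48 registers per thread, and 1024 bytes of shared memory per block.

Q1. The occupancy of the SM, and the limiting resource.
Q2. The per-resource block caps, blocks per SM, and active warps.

Answer: occupancy 7/8, limited by registers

registers: 7 blocks
shared memory: 32 blocks
warps: 8 blocks
blocks: 32 blocks

Answer: 7 blocks, 42 active warps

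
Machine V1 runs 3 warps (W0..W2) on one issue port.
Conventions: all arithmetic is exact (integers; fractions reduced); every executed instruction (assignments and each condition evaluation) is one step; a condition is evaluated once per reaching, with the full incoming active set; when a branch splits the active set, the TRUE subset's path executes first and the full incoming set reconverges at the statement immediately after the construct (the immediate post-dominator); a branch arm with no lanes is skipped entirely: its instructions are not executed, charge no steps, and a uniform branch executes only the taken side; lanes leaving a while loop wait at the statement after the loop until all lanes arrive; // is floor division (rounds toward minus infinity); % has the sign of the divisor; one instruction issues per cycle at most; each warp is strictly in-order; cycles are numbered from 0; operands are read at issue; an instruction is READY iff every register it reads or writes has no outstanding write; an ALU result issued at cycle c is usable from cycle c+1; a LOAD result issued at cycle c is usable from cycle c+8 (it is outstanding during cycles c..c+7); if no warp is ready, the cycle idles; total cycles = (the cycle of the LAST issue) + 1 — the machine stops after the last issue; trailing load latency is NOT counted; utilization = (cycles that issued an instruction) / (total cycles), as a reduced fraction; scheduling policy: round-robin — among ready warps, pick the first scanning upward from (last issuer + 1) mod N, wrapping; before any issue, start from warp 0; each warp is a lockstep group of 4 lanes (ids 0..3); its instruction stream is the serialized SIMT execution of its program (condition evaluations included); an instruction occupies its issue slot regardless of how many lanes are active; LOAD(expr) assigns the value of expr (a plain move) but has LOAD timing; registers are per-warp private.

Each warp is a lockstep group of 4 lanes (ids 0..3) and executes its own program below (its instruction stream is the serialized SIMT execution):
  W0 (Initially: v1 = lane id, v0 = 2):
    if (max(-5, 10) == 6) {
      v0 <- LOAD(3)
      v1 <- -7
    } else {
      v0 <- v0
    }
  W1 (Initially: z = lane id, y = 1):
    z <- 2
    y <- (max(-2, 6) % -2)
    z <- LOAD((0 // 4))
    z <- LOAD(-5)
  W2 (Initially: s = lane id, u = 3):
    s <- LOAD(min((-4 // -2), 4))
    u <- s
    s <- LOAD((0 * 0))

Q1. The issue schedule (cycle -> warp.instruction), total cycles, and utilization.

cycle 0: W0.I0
cycle 1: W1.I0
cycle 2: W2.I0
cycle 3: W0.I1
cycle 4: W1.I1
cycle 5: W1.I2
cycle 6: idle
cycle 7: idle
cycle 8: idle
cycle 9: idle
cycle 10: W2.I1
cycle 11: W2.I2
cycle 12: idle
cycle 13: W1.I3

Answer: 14 cycles, utilization 9/14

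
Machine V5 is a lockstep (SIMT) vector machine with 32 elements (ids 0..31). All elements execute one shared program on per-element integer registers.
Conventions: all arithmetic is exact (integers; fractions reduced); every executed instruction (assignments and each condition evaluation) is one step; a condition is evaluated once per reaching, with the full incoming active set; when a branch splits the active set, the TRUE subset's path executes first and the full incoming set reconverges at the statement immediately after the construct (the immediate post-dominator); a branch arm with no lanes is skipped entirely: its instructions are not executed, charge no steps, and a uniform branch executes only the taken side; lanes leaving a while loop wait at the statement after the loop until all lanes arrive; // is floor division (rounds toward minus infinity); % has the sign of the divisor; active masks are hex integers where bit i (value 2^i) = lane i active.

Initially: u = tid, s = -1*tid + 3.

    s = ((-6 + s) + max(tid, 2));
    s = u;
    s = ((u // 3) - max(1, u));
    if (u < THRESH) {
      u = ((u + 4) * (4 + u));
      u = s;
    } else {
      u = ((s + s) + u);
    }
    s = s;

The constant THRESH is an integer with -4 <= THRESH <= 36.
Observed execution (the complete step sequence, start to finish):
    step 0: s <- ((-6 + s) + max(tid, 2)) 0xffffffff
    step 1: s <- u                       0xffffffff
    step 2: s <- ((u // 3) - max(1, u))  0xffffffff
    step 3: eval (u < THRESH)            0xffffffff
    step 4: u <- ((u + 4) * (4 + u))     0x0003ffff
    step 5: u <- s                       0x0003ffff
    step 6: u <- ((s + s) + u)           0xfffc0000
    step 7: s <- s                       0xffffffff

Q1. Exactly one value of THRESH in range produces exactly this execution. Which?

Answer: THRESH = 18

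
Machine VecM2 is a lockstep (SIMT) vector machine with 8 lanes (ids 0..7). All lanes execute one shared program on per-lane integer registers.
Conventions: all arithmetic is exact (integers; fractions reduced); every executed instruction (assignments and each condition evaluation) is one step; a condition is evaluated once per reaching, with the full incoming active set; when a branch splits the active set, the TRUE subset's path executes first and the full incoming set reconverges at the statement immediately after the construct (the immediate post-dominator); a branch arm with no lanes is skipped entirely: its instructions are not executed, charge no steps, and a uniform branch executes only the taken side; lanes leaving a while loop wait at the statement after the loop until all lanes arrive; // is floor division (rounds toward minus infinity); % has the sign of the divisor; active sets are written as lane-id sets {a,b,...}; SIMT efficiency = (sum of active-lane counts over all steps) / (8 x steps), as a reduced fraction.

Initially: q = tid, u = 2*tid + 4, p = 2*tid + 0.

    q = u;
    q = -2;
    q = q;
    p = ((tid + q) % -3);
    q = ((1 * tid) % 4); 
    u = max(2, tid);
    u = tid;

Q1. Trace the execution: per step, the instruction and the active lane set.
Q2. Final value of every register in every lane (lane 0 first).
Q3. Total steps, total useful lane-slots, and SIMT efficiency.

step 0: q <- u                       {0,1,2,3,4,5,6,7}
step 1: q <- -2                      {0,1,2,3,4,5,6,7}
step 2: q <- q                       {0,1,2,3,4,5,6,7}
step 3: p <- ((tid + q) % -3)        {0,1,2,3,4,5,6,7}
step 4: q <- ((1 * tid) % 4)         {0,1,2,3,4,5,6,7}
step 5: u <- max(2, tid)             {0,1,2,3,4,5,6,7}
step 6: u <- tid                     {0,1,2,3,4,5,6,7}

Answer: 7 steps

q: 0,1,2,3,0,1,2,3
u: 0,1,2,3,4,5,6,7
p: -2,-1,0,-2,-1,0,-2,-1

steps = 7; useful = 56; efficiency = 56/56 = 1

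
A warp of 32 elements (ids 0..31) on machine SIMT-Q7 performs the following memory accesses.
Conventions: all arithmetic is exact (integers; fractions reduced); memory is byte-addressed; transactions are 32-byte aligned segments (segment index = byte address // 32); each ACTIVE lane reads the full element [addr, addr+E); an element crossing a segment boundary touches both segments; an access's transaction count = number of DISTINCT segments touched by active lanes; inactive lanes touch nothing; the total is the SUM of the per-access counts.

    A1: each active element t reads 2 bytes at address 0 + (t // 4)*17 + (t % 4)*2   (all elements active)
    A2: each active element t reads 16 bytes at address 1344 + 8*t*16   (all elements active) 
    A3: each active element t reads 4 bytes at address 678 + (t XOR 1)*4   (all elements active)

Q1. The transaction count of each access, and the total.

A1: 4 transactions
A2: 32 transactions
A3: 5 transactions

Answer: 4,32,5; total 41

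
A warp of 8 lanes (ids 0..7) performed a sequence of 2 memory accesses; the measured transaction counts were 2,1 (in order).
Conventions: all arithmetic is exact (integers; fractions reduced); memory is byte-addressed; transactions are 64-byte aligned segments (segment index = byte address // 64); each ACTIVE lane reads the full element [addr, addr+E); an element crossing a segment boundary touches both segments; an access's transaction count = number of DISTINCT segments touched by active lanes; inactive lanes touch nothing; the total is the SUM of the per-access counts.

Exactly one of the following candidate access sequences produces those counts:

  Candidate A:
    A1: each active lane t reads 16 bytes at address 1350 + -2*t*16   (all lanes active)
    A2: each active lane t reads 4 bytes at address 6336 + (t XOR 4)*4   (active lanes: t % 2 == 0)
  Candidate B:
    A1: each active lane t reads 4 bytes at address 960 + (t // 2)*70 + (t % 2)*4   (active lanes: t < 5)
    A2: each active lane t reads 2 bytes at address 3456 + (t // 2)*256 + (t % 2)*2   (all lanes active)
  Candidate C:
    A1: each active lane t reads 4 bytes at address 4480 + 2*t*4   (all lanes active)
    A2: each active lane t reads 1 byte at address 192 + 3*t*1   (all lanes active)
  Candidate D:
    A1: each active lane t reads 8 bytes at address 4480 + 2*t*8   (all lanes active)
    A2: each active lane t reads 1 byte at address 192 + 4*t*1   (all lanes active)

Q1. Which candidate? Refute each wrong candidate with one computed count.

A: A1 gives 5 transactions, not 2
B: A1 gives 3 transactions, not 2
C: A1 gives 1 transaction, not 2
D: all counts match (2,1)

Answer: D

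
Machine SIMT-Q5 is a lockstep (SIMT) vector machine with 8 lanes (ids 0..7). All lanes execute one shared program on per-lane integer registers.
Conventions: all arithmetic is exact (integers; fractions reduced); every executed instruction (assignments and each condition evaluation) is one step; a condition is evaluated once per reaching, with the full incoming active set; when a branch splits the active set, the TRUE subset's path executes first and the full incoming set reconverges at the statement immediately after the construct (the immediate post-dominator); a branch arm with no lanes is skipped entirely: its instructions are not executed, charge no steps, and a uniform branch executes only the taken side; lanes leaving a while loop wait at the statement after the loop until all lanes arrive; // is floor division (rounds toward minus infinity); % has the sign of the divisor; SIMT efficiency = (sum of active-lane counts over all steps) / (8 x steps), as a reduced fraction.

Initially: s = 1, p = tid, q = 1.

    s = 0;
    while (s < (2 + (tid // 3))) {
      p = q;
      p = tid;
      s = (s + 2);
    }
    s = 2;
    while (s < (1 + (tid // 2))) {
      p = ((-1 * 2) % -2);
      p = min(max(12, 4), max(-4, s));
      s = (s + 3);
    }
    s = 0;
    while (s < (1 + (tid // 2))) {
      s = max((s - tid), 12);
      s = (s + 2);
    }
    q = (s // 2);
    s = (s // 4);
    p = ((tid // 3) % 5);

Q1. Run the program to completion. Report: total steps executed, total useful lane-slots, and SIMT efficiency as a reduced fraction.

Answer: 24 steps, 164 useful, 41/48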